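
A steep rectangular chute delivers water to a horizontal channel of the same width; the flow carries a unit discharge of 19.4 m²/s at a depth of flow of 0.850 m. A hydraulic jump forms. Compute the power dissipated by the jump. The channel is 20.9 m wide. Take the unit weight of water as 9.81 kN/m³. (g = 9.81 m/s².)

P = 71923 kW

V₁ = q/y₁ = 19.4/0.850 = 22.8 m/s. Fr₁ = V₁/√(g·y₁) = 22.8/√(9.81×0.850) = 7.90.
By Bélanger, y₂/y₁ = ½[√(1 + 8Fr₁²) − 1] = ½[√500.8 − 1] = 10.7.
y₂ = 10.7 × 0.850 = 9.09 m.
V₂ = q/y₂ = 19.4/9.09 = 2.14 m/s. E₁ = y₁ + V₁²/2g = 27.4 m; E₂ = y₂ + V₂²/2g = 9.32 m. ΔE = E₁ − E₂ = 18.1 m.
Q = q·b = 19.4 × 20.9 = 405 m³/s. P = γ·Q·ΔE = 9.81 × 405 × 18.1 = 71923 kW.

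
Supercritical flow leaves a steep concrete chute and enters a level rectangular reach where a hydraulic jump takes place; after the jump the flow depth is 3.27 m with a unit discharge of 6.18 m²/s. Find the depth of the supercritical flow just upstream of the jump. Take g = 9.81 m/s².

y₁ = 0.613 m

V₂ = q/y₂ = 6.18/3.27 = 1.89 m/s; Fr₂ = V₂/√(g·y₂) = 0.334.
Applying the sequent-depth relation in reverse, y₁/y₂ = ½[√(1 + 8Fr₂²) − 1] = ½[√1.891 − 1] = 0.188.
y₁ = 0.188 × 3.27 = 0.613 m.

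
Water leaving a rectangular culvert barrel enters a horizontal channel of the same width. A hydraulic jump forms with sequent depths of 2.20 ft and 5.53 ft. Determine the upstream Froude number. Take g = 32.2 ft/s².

For a rectangular channel the momentum equation gives q² = ½·g·y₁·y₂·(y₁ + y₂) = ½×32.2×2.20×5.53×7.73 = 1514.
q = √1514 = 38.9 ft²/s.
V₁ = q/y₁ = 17.7 ft/s; Fr₁ = V₁/√(g·y₁) = 2.10.

Fr₁ = 2.10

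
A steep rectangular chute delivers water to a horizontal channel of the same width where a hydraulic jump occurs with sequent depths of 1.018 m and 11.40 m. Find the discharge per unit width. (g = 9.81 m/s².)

For a rectangular channel the momentum equation gives q² = ½·g·y₁·y₂·(y₁ + y₂) = ½×9.81×1.018×11.40×12.42 = 706.9.
q = √706.9 = 26.59 m²/s.

q = 26.59 m²/s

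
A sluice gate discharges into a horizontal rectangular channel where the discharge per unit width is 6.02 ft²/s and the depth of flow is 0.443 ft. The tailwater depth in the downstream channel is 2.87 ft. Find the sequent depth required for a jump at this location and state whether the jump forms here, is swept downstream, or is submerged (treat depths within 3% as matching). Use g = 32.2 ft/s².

V₁ = q/y₁ = 6.02/0.443 = 13.6 ft/s. Fr₁ = V₁/√(g·y₁) = 13.6/√(32.2×0.443) = 3.60.
Bélanger equation: y₂/y₁ = ½[√(1 + 8Fr₁²) − 1] = ½[√104.6 − 1] = 4.61.
y₂ = 4.61 × 0.443 = 2.04 ft.
Tailwater y_tw = 2.87 ft: y_tw > y₂, so the jump is submerged.

y₂ = 2.04 ft; the jump is submerged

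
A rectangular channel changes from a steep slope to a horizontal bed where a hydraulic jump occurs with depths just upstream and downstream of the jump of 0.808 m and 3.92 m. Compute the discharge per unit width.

For a rectangular channel the momentum equation gives q² = ½·g·y₁·y₂·(y₁ + y₂) = ½×9.81×0.808×3.92×4.73 = 73.5.
q = √73.5 = 8.57 m²/s.

q = 8.57 m²/s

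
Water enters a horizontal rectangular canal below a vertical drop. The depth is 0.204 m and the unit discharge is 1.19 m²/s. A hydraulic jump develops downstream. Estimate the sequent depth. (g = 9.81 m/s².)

y₂ = 1.09 m

V₁ = q/y₁ = 1.19/0.204 = 5.83 m/s. Fr₁ = V₁/√(g·y₁) = 5.83/√(9.81×0.204) = 4.12.
Sequent-depth ratio: y₂/y₁ = ½[√(1 + 8Fr₁²) − 1] = ½[√137.0 − 1] = 5.35.
y₂ = 5.35 × 0.204 = 1.09 m.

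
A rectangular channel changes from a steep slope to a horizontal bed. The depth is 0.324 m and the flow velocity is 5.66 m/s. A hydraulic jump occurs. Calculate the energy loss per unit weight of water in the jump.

ΔE = 0.554 m

Fr₁ = V₁/√(g·y₁) = 5.66/√(9.81×0.324) = 3.17.
From the momentum equation for a rectangular channel, y₂/y₁ = ½[√(1 + 8Fr₁²) − 1] = ½[√81.63 − 1] = 4.02.
y₂ = 4.02 × 0.324 = 1.30 m.
Head loss: ΔE = (y₂ − y₁)³/(4y₁y₂) = (1.30 − 0.324)³/(4×0.324×1.30) = 0.935/1.69 = 0.554 m.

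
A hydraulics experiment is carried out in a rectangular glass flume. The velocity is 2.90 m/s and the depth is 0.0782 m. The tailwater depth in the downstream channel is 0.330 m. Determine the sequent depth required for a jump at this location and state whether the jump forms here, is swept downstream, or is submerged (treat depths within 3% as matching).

y₂ = 0.329 m; the jump forms here

Fr₁ = V₁/√(g·y₁) = 2.90/√(9.81×0.0782) = 3.31.
Sequent-depth ratio: y₂/y₁ = ½[√(1 + 8Fr₁²) − 1] = ½[√88.70 − 1] = 4.21.
y₂ = 4.21 × 0.0782 = 0.329 m.
Tailwater y_tw = 0.330 m: y_tw ≈ y₂, so the jump forms here.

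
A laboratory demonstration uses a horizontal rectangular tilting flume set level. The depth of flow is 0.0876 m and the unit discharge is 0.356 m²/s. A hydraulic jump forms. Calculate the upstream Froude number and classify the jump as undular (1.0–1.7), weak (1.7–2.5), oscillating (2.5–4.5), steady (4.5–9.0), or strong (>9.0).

Fr₁ = 4.38; oscillating jump

V₁ = q/y₁ = 0.356/0.0876 = 4.06 m/s. Fr₁ = V₁/√(g·y₁) = 4.06/√(9.81×0.0876) = 4.38.
Fr₁ = 4.38 lies in the oscillating range.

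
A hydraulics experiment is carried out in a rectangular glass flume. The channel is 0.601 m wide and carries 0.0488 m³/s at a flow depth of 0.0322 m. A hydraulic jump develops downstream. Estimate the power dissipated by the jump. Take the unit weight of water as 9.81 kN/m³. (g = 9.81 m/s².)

q = Q/b = 0.0488/0.601 = 0.0812 m²/s; V₁ = q/y₁ = 2.52 m/s. Fr₁ = V₁/√(g·y₁) = 4.49.
Sequent-depth ratio: y₂/y₁ = ½[√(1 + 8Fr₁²) − 1] = ½[√162.0 − 1] = 5.86.
y₂ = 5.86 × 0.0322 = 0.189 m.
V₂ = q/y₂ = 0.0812/0.189 = 0.430 m/s. E₁ = y₁ + V₁²/2g = 0.356 m; E₂ = y₂ + V₂²/2g = 0.198 m. ΔE = E₁ − E₂ = 0.158 m.
P = γ·Q·ΔE = 9.81 × 0.0488 × 0.158 = 0.0757 kW.

P = 0.0757 kW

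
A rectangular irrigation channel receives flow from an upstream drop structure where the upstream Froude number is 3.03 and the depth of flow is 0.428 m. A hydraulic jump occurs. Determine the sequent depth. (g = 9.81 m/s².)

Fr₁ = 3.03 (given).
By Bélanger, y₂/y₁ = ½[√(1 + 8Fr₁²) − 1] = ½[√74.45 − 1] = 3.81.
y₂ = 3.81 × 0.428 = 1.63 m.

y₂ = 1.63 m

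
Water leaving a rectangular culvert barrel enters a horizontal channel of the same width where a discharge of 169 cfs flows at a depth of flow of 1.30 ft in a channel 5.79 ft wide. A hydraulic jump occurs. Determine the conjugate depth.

q = Q/b = 169/5.79 = 29.2 ft²/s; V₁ = q/y₁ = 22.5 ft/s. Fr₁ = V₁/√(g·y₁) = 3.47.
From the momentum equation for a rectangular channel, y₂/y₁ = ½[√(1 + 8Fr₁²) − 1] = ½[√97.34 − 1] = 4.43.
y₂ = 4.43 × 1.30 = 5.76 ft.

y₂ = 5.76 ft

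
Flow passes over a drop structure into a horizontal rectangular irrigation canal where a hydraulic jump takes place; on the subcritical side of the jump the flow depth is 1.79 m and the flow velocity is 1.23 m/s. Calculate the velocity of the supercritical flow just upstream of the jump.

Fr₂ = V₂/√(g·y₂) = 1.23/√(9.81×1.79) = 0.294.
Since the conjugate-depth ratio holds either way, y₁/y₂ = ½[√(1 + 8Fr₂²) − 1] = ½[√1.689 − 1] = 0.150.
y₁ = 0.150 × 1.79 = 0.268 m.
V₁ = q/y₁ = 2.20/0.268 = 8.21 m/s.

V₁ = 8.21 m/s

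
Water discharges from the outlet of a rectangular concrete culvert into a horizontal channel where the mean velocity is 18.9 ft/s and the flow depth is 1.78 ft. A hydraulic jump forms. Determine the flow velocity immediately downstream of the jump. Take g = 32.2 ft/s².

Fr₁ = V₁/√(g·y₁) = 18.9/√(32.2×1.78) = 2.50.
Sequent-depth ratio: y₂/y₁ = ½[√(1 + 8Fr₁²) − 1] = ½[√50.86 − 1] = 3.07.
y₂ = 3.07 × 1.78 = 5.46 ft.
q = V₁·y₁ = 18.9 × 1.78 = 33.6 ft²/s.
V₂ = q/y₂ = 33.6/5.46 = 6.16 ft/s.

V₂ = 6.16 ft/s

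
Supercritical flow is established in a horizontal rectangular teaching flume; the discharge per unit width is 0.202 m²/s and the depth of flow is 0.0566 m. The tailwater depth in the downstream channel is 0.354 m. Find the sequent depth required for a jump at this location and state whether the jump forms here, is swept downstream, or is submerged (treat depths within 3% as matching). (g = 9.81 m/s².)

V₁ = q/y₁ = 0.202/0.0566 = 3.57 m/s. Fr₁ = V₁/√(g·y₁) = 3.57/√(9.81×0.0566) = 4.79.
By Bélanger, y₂/y₁ = ½[√(1 + 8Fr₁²) − 1] = ½[√184.5 − 1] = 6.29.
y₂ = 6.29 × 0.0566 = 0.356 m.
Tailwater y_tw = 0.354 m: y_tw ≈ y₂, so the jump forms here.

y₂ = 0.356 m; the jump forms here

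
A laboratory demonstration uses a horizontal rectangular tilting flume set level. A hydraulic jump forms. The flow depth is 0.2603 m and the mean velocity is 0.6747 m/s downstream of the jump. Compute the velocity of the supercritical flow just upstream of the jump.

Fr₂ = V₂/√(g·y₂) = 0.6747/√(9.81×0.2603) = 0.4222.
Since the conjugate-depth ratio holds either way, y₁/y₂ = ½[√(1 + 8Fr₂²) − 1] = ½[√2.4262 − 1] = 0.2788.
y₁ = 0.2788 × 0.2603 = 0.07257 m.
V₁ = q/y₁ = 0.1756/0.07257 = 2.420 m/s.

V₁ = 2.420 m/s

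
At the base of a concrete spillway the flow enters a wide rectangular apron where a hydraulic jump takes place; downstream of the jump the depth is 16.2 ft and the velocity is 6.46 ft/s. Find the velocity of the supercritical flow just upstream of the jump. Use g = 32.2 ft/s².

V₁ = 46.0 ft/s

Fr₂ = V₂/√(g·y₂) = 6.46/√(32.2×16.2) = 0.283.
The Bélanger relation is symmetric: y₁/y₂ = ½[√(1 + 8Fr₂²) − 1] = ½[√1.640 − 1] = 0.140.
y₁ = 0.140 × 16.2 = 2.27 ft.
V₁ = q/y₁ = 105/2.27 = 46.0 ft/s.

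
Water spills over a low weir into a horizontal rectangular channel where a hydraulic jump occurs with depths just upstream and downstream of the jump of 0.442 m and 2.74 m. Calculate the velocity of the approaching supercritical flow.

For a rectangular channel the momentum equation gives q² = ½·g·y₁·y₂·(y₁ + y₂) = ½×9.81×0.442×2.74×3.18 = 18.9.
q = √18.9 = 4.35 m²/s.
V₁ = q/y₁ = 4.35/0.442 = 9.84 m/s.

V₁ = 9.84 m/s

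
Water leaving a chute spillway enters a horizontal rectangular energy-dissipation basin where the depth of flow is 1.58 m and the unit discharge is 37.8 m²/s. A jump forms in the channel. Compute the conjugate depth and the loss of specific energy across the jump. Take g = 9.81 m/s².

y₂ = 12.8 m; ΔE = 17.5 m

V₁ = q/y₁ = 37.8/1.58 = 23.9 m/s. Fr₁ = V₁/√(g·y₁) = 23.9/√(9.81×1.58) = 6.08.
From the momentum equation for a rectangular channel, y₂/y₁ = ½[√(1 + 8Fr₁²) − 1] = ½[√296.4 − 1] = 8.11.
y₂ = 8.11 × 1.58 = 12.8 m.
Head loss: ΔE = (y₂ − y₁)³/(4y₁y₂) = (12.8 − 1.58)³/(4×1.58×12.8) = 1417/81.0 = 17.5 m.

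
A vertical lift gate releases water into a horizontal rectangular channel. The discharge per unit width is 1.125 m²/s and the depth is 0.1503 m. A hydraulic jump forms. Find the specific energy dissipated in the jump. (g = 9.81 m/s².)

ΔE = 1.726 m

V₁ = q/y₁ = 1.125/0.1503 = 7.485 m/s. Fr₁ = V₁/√(g·y₁) = 7.485/√(9.81×0.1503) = 6.164.
Sequent-depth ratio: y₂/y₁ = ½[√(1 + 8Fr₁²) − 1] = ½[√304.98 − 1] = 8.232.
y₂ = 8.232 × 0.1503 = 1.237 m.
V₂ = q/y₂ = 1.125/1.237 = 0.9093 m/s. E₁ = y₁ + V₁²/2g = 3.006 m; E₂ = y₂ + V₂²/2g = 1.279 m. ΔE = E₁ − E₂ = 1.726 m.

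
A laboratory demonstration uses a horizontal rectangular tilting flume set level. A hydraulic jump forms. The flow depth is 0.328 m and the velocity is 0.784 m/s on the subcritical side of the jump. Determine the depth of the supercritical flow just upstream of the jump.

y₁ = 0.0968 m

Fr₂ = V₂/√(g·y₂) = 0.784/√(9.81×0.328) = 0.437.
The Bélanger relation is symmetric: y₁/y₂ = ½[√(1 + 8Fr₂²) − 1] = ½[√2.528 − 1] = 0.295.
y₁ = 0.295 × 0.328 = 0.0968 m.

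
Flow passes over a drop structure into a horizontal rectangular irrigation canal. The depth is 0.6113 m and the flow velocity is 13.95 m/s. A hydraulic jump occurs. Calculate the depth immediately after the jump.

Fr₁ = V₁/√(g·y₁) = 13.95/√(9.81×0.6113) = 5.697.
Sequent-depth ratio: y₂/y₁ = ½[√(1 + 8Fr₁²) − 1] = ½[√260.61 − 1] = 7.572.
y₂ = 7.572 × 0.6113 = 4.629 m.

y₂ = 4.629 m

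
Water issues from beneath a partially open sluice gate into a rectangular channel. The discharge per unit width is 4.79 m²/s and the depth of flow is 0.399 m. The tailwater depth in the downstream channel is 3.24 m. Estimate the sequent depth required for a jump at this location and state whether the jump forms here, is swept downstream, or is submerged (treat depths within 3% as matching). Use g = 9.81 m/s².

y₂ = 3.23 m; the jump forms here

V₁ = q/y₁ = 4.79/0.399 = 12.0 m/s. Fr₁ = V₁/√(g·y₁) = 12.0/√(9.81×0.399) = 6.07.
By Bélanger, y₂/y₁ = ½[√(1 + 8Fr₁²) − 1] = ½[√295.6 − 1] = 8.10.
y₂ = 8.10 × 0.399 = 3.23 m.
Tailwater y_tw = 3.24 m: y_tw ≈ y₂, so the jump forms here.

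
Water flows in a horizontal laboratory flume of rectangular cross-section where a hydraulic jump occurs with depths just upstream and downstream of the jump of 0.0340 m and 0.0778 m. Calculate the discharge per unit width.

For a rectangular channel the momentum equation gives q² = ½·g·y₁·y₂·(y₁ + y₂) = ½×9.81×0.0340×0.0778×0.112 = 0.00145.
q = √0.00145 = 0.0381 m²/s.

q = 0.0381 m²/s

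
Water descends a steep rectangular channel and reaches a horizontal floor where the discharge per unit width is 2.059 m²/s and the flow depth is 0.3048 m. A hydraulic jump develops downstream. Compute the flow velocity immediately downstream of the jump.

V₂ = 1.338 m/s

V₁ = q/y₁ = 2.059/0.3048 = 6.755 m/s. Fr₁ = V₁/√(g·y₁) = 6.755/√(9.81×0.3048) = 3.907.
By Bélanger, y₂/y₁ = ½[√(1 + 8Fr₁²) − 1] = ½[√123.09 − 1] = 5.047.
y₂ = 5.047 × 0.3048 = 1.538 m.
V₂ = q/y₂ = 2.059/1.538 = 1.338 m/s.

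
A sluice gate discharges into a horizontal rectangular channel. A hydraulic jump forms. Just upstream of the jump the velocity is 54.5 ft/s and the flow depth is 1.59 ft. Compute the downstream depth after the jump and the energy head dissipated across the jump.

Fr₁ = V₁/√(g·y₁) = 54.5/√(32.2×1.59) = 7.62.
Bélanger equation: y₂/y₁ = ½[√(1 + 8Fr₁²) − 1] = ½[√465.1 − 1] = 10.3.
y₂ = 10.3 × 1.59 = 16.4 ft.
Head loss: ΔE = (y₂ − y₁)³/(4y₁y₂) = (16.4 − 1.59)³/(4×1.59×16.4) = 3216/104 = 30.9 ft.

y₂ = 16.4 ft; ΔE = 30.9 ft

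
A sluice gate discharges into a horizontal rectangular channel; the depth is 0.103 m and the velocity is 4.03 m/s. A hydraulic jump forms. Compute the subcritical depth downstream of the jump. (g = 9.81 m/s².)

y₂ = 0.535 m

Fr₁ = V₁/√(g·y₁) = 4.03/√(9.81×0.103) = 4.01.
By Bélanger, y₂/y₁ = ½[√(1 + 8Fr₁²) − 1] = ½[√129.6 − 1] = 5.19.
y₂ = 5.19 × 0.103 = 0.535 m.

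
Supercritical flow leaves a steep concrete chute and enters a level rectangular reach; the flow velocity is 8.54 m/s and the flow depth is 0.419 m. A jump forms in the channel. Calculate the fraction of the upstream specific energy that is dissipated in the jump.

ΔE/E₁ = 0.415 (41.5%)

Fr₁ = V₁/√(g·y₁) = 8.54/√(9.81×0.419) = 4.21.
By Bélanger, y₂/y₁ = ½[√(1 + 8Fr₁²) − 1] = ½[√142.9 − 1] = 5.48.
y₂ = 5.48 × 0.419 = 2.30 m.
E₁ = y₁ + V₁²/2g = 4.14 m. ΔE = (y₂ − y₁)³/(4y₁y₂) = 1.72 m. ΔE/E₁ = 1.72/4.14 = 0.415.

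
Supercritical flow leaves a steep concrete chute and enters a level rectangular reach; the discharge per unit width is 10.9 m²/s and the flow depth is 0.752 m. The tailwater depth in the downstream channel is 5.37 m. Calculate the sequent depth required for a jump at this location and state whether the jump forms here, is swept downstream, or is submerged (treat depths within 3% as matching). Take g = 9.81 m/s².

V₁ = q/y₁ = 10.9/0.752 = 14.5 m/s. Fr₁ = V₁/√(g·y₁) = 14.5/√(9.81×0.752) = 5.34.
By Bélanger, y₂/y₁ = ½[√(1 + 8Fr₁²) − 1] = ½[√228.8 − 1] = 7.06.
y₂ = 7.06 × 0.752 = 5.31 m.
Tailwater y_tw = 5.37 m: y_tw ≈ y₂, so the jump forms here.

y₂ = 5.31 m; the jump forms here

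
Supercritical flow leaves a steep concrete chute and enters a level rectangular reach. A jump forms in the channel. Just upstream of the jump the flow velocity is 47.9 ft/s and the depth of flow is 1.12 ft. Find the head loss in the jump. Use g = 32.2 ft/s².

ΔE = 24.4 ft

Fr₁ = V₁/√(g·y₁) = 47.9/√(32.2×1.12) = 7.98.
From the momentum equation for a rectangular channel, y₂/y₁ = ½[√(1 + 8Fr₁²) − 1] = ½[√510.0 − 1] = 10.8.
y₂ = 10.8 × 1.12 = 12.1 ft.
q = V₁·y₁ = 47.9 × 1.12 = 53.6 ft²/s. V₂ = q/y₂ = 53.6/12.1 = 4.44 ft/s. E₁ = y₁ + V₁²/2g = 36.7 ft; E₂ = y₂ + V₂²/2g = 12.4 ft. ΔE = E₁ − E₂ = 24.4 ft.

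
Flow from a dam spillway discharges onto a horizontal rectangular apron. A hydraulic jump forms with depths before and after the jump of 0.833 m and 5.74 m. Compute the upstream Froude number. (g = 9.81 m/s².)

For a rectangular channel the momentum equation gives q² = ½·g·y₁·y₂·(y₁ + y₂) = ½×9.81×0.833×5.74×6.57 = 154.
q = √154 = 12.4 m²/s.
V₁ = q/y₁ = 14.9 m/s; Fr₁ = V₁/√(g·y₁) = 5.21.

Fr₁ = 5.21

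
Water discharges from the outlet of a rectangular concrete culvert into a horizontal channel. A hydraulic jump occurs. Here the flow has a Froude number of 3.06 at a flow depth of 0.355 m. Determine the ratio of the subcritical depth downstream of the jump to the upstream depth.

Fr₁ = 3.06 (given).
Bélanger equation: y₂/y₁ = ½[√(1 + 8Fr₁²) − 1] = ½[√75.91 − 1] = 3.86.

y₂/y₁ = 3.86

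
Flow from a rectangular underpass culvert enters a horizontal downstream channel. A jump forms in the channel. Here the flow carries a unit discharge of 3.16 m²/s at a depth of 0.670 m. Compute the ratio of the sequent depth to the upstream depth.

V₁ = q/y₁ = 3.16/0.670 = 4.72 m/s. Fr₁ = V₁/√(g·y₁) = 4.72/√(9.81×0.670) = 1.84.
Bélanger equation: y₂/y₁ = ½[√(1 + 8Fr₁²) − 1] = ½[√28.08 − 1] = 2.15.

y₂/y₁ = 2.15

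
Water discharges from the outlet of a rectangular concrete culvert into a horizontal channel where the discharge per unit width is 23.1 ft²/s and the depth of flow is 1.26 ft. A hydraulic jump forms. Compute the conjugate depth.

V₁ = q/y₁ = 23.1/1.26 = 18.3 ft/s. Fr₁ = V₁/√(g·y₁) = 18.3/√(32.2×1.26) = 2.88.
From the momentum equation for a rectangular channel, y₂/y₁ = ½[√(1 + 8Fr₁²) − 1] = ½[√67.27 − 1] = 3.60.
y₂ = 3.60 × 1.26 = 4.54 ft.

y₂ = 4.54 ft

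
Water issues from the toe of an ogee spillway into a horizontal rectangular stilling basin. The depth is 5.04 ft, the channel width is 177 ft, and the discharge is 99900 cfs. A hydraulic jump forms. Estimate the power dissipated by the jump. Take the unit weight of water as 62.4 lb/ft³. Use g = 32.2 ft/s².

P = 1566597 hp

q = Q/b = 99900/177 = 564 ft²/s; V₁ = q/y₁ = 112 ft/s. Fr₁ = V₁/√(g·y₁) = 8.79.
Conjugate-depth relation: y₂/y₁ = ½[√(1 + 8Fr₁²) − 1] = ½[√619.2 − 1] = 11.9.
y₂ = 11.9 × 5.04 = 60.2 ft.
Head loss: ΔE = (y₂ − y₁)³/(4y₁y₂) = (60.2 − 5.04)³/(4×5.04×60.2) = 167711/1213 = 138 ft.
P = γ·Q·ΔE/550 = 62.4 × 99900 × 138 / 550 = 1566597 hp.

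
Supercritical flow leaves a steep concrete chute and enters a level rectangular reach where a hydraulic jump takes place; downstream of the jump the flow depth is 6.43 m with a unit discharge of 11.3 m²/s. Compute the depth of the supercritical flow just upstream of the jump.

y₁ = 0.578 m

V₂ = q/y₂ = 11.3/6.43 = 1.76 m/s; Fr₂ = V₂/√(g·y₂) = 0.221.
Applying the sequent-depth relation in reverse, y₁/y₂ = ½[√(1 + 8Fr₂²) − 1] = ½[√1.392 − 1] = 0.0899.
y₁ = 0.0899 × 6.43 = 0.578 m.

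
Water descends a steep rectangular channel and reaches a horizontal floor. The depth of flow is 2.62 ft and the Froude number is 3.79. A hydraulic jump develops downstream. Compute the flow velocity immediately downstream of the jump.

V₂ = 7.13 ft/s

Fr₁ = 3.79 (given).
Bélanger equation: y₂/y₁ = ½[√(1 + 8Fr₁²) − 1] = ½[√115.9 − 1] = 4.88.
y₂ = 4.88 × 2.62 = 12.8 ft.
V₁ = Fr₁·√(g·y₁) = 3.79×√(32.2×2.62) = 34.8 ft/s; q = V₁·y₁ = 91.2 ft²/s.
V₂ = q/y₂ = 91.2/12.8 = 7.13 ft/s.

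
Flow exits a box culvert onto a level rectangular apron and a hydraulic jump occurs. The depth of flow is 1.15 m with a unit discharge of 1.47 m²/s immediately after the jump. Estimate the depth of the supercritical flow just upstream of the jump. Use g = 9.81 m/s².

y₁ = 0.270 m

V₂ = q/y₂ = 1.47/1.15 = 1.28 m/s; Fr₂ = V₂/√(g·y₂) = 0.381.
From the momentum equation (using Fr₂), y₁/y₂ = ½[√(1 + 8Fr₂²) − 1] = ½[√2.159 − 1] = 0.235.
y₁ = 0.235 × 1.15 = 0.270 m.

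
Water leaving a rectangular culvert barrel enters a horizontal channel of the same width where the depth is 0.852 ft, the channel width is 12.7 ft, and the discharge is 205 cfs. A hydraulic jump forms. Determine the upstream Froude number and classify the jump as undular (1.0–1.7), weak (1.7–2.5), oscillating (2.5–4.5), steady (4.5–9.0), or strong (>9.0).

q = Q/b = 205/12.7 = 16.1 ft²/s; V₁ = q/y₁ = 18.9 ft/s. Fr₁ = V₁/√(g·y₁) = 3.62.
Fr₁ = 3.62 lies in the oscillating range.

Fr₁ = 3.62; oscillating jump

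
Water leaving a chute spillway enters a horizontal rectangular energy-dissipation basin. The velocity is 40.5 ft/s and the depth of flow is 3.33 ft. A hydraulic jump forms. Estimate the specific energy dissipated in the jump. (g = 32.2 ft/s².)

ΔE = 11.0 ft

Fr₁ = V₁/√(g·y₁) = 40.5/√(32.2×3.33) = 3.91.
By Bélanger, y₂/y₁ = ½[√(1 + 8Fr₁²) − 1] = ½[√123.4 − 1] = 5.05.
y₂ = 5.05 × 3.33 = 16.8 ft.
q = V₁·y₁ = 40.5 × 3.33 = 135 ft²/s. V₂ = q/y₂ = 135/16.8 = 8.01 ft/s. E₁ = y₁ + V₁²/2g = 28.8 ft; E₂ = y₂ + V₂²/2g = 17.8 ft. ΔE = E₁ − E₂ = 11.0 ft.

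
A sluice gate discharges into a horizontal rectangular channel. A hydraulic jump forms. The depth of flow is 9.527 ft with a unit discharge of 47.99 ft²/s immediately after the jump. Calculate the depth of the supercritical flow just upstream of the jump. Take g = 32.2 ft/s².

V₂ = q/y₂ = 47.99/9.527 = 5.037 ft/s; Fr₂ = V₂/√(g·y₂) = 0.2876.
The Bélanger relation is symmetric: y₁/y₂ = ½[√(1 + 8Fr₂²) − 1] = ½[√1.6617 − 1] = 0.1445.
y₁ = 0.1445 × 9.527 = 1.377 ft.

y₁ = 1.377 ft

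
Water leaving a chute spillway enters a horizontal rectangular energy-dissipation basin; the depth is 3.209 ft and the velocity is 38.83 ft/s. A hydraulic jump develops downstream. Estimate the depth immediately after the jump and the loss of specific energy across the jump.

Fr₁ = V₁/√(g·y₁) = 38.83/√(32.2×3.209) = 3.820.
By Bélanger, y₂/y₁ = ½[√(1 + 8Fr₁²) − 1] = ½[√117.73 − 1] = 4.925.
y₂ = 4.925 × 3.209 = 15.81 ft.
Head loss: ΔE = (y₂ − y₁)³/(4y₁y₂) = (15.81 − 3.209)³/(4×3.209×15.81) = 1999/202.9 = 9.851 ft.

y₂ = 15.81 ft; ΔE = 9.851 ft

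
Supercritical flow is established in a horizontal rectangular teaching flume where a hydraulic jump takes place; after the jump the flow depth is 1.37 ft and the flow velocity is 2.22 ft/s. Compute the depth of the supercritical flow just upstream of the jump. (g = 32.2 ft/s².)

Fr₂ = V₂/√(g·y₂) = 2.22/√(32.2×1.37) = 0.334.
From the momentum equation (using Fr₂), y₁/y₂ = ½[√(1 + 8Fr₂²) − 1] = ½[√1.894 − 1] = 0.188.
y₁ = 0.188 × 1.37 = 0.258 ft.

y₁ = 0.258 ft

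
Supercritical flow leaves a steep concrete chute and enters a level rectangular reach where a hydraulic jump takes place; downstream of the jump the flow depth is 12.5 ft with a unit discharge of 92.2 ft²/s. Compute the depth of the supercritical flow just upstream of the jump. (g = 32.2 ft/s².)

V₂ = q/y₂ = 92.2/12.5 = 7.38 ft/s; Fr₂ = V₂/√(g·y₂) = 0.368.
The Bélanger relation is symmetric: y₁/y₂ = ½[√(1 + 8Fr₂²) − 1] = ½[√2.081 − 1] = 0.221.
y₁ = 0.221 × 12.5 = 2.77 ft.

y₁ = 2.77 ft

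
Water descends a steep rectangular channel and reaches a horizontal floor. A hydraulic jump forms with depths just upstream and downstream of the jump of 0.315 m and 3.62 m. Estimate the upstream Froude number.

For a rectangular channel the momentum equation gives q² = ½·g·y₁·y₂·(y₁ + y₂) = ½×9.81×0.315×3.62×3.94 = 22.0.
q = √22.0 = 4.69 m²/s.
V₁ = q/y₁ = 14.9 m/s; Fr₁ = V₁/√(g·y₁) = 8.47.

Fr₁ = 8.47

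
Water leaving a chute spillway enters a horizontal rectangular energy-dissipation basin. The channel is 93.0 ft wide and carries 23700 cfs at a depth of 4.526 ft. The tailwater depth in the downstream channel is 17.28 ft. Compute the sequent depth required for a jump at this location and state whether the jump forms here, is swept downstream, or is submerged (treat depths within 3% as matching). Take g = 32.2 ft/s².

y₂ = 27.68 ft; the jump is swept downstream

q = Q/b = 23700/93.0 = 254.8 ft²/s; V₁ = q/y₁ = 56.31 ft/s. Fr₁ = V₁/√(g·y₁) = 4.664.
Conjugate-depth relation: y₂/y₁ = ½[√(1 + 8Fr₁²) − 1] = ½[√175.03 − 1] = 6.115.
y₂ = 6.115 × 4.526 = 27.68 ft.
Tailwater y_tw = 17.28 ft: y_tw < y₂, so the jump is swept downstream.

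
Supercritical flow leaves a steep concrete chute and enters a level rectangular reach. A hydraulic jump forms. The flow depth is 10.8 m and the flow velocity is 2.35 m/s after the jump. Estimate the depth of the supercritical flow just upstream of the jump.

Fr₂ = V₂/√(g·y₂) = 2.35/√(9.81×10.8) = 0.228.
The Bélanger relation is symmetric: y₁/y₂ = ½[√(1 + 8Fr₂²) − 1] = ½[√1.417 − 1] = 0.0952.
y₁ = 0.0952 × 10.8 = 1.03 m.

y₁ = 1.03 m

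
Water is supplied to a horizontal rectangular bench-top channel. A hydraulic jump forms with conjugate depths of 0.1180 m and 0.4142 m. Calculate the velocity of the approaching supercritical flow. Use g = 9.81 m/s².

V₁ = 3.027 m/s

For a rectangular channel the momentum equation gives q² = ½·g·y₁·y₂·(y₁ + y₂) = ½×9.81×0.1180×0.4142×0.5322 = 0.1276.
q = √0.1276 = 0.3572 m²/s.
V₁ = q/y₁ = 0.3572/0.1180 = 3.027 m/s.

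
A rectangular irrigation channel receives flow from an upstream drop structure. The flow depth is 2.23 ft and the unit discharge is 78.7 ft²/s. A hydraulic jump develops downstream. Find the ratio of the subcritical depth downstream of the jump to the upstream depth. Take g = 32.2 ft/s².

V₁ = q/y₁ = 78.7/2.23 = 35.3 ft/s. Fr₁ = V₁/√(g·y₁) = 35.3/√(32.2×2.23) = 4.16.
Bélanger equation: y₂/y₁ = ½[√(1 + 8Fr₁²) − 1] = ½[√139.8 − 1] = 5.41.

y₂/y₁ = 5.41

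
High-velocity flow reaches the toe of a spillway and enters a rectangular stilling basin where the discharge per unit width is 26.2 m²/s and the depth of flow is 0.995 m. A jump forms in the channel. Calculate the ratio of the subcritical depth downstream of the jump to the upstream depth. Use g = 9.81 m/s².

V₁ = q/y₁ = 26.2/0.995 = 26.3 m/s. Fr₁ = V₁/√(g·y₁) = 26.3/√(9.81×0.995) = 8.43.
Conjugate-depth relation: y₂/y₁ = ½[√(1 + 8Fr₁²) − 1] = ½[√569.3 − 1] = 11.4.

y₂/y₁ = 11.4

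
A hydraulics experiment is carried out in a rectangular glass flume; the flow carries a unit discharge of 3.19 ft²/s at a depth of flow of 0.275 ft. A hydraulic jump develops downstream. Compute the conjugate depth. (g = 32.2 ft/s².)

y₂ = 1.38 ft

V₁ = q/y₁ = 3.19/0.275 = 11.6 ft/s. Fr₁ = V₁/√(g·y₁) = 11.6/√(32.2×0.275) = 3.90.
Sequent-depth ratio: y₂/y₁ = ½[√(1 + 8Fr₁²) − 1] = ½[√122.6 − 1] = 5.04.
y₂ = 5.04 × 0.275 = 1.38 ft.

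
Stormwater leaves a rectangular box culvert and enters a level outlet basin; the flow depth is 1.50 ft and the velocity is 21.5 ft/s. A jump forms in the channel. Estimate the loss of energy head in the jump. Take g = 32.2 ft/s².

ΔE = 2.35 ft

Fr₁ = V₁/√(g·y₁) = 21.5/√(32.2×1.50) = 3.09.
Bélanger equation: y₂/y₁ = ½[√(1 + 8Fr₁²) − 1] = ½[√77.56 − 1] = 3.90.
y₂ = 3.90 × 1.50 = 5.86 ft.
Head loss: ΔE = (y₂ − y₁)³/(4y₁y₂) = (5.86 − 1.50)³/(4×1.50×5.86) = 82.6/35.1 = 2.35 ft.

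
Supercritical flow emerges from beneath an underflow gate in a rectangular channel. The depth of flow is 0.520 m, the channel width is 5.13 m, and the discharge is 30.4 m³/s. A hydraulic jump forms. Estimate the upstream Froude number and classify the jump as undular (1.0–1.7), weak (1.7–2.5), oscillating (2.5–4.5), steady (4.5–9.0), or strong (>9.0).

Fr₁ = 5.05; steady jump

q = Q/b = 30.4/5.13 = 5.93 m²/s; V₁ = q/y₁ = 11.4 m/s. Fr₁ = V₁/√(g·y₁) = 5.05.
Fr₁ = 5.05 lies in the steady range.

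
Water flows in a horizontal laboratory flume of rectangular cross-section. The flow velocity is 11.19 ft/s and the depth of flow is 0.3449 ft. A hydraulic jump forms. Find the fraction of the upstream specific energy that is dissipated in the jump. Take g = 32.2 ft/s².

ΔE/E₁ = 0.309 (30.9%)

Fr₁ = V₁/√(g·y₁) = 11.19/√(32.2×0.3449) = 3.358.
By Bélanger, y₂/y₁ = ½[√(1 + 8Fr₁²) − 1] = ½[√91.199 − 1] = 4.275.
y₂ = 4.275 × 0.3449 = 1.474 ft.
E₁ = y₁ + V₁²/2g = 2.289 ft. ΔE = (y₂ − y₁)³/(4y₁y₂) = 0.7084 ft. ΔE/E₁ = 0.7084/2.289 = 0.309.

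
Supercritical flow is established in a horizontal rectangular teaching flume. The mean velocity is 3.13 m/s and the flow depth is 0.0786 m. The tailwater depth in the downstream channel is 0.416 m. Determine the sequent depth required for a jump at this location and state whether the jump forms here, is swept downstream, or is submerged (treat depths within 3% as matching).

y₂ = 0.359 m; the jump is submerged

Fr₁ = V₁/√(g·y₁) = 3.13/√(9.81×0.0786) = 3.56.
By Bélanger, y₂/y₁ = ½[√(1 + 8Fr₁²) − 1] = ½[√102.6 − 1] = 4.57.
y₂ = 4.57 × 0.0786 = 0.359 m.
Tailwater y_tw = 0.416 m: y_tw > y₂, so the jump is submerged.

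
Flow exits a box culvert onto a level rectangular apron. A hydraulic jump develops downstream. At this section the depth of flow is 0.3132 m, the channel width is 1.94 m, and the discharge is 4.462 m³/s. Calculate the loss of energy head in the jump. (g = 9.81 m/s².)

q = Q/b = 4.462/1.94 = 2.300 m²/s; V₁ = q/y₁ = 7.344 m/s. Fr₁ = V₁/√(g·y₁) = 4.189.
Conjugate-depth relation: y₂/y₁ = ½[√(1 + 8Fr₁²) − 1] = ½[√141.41 − 1] = 5.446.
y₂ = 5.446 × 0.3132 = 1.706 m.
V₂ = q/y₂ = 2.300/1.706 = 1.348 m/s. E₁ = y₁ + V₁²/2g = 3.062 m; E₂ = y₂ + V₂²/2g = 1.798 m. ΔE = E₁ − E₂ = 1.263 m.

ΔE = 1.263 m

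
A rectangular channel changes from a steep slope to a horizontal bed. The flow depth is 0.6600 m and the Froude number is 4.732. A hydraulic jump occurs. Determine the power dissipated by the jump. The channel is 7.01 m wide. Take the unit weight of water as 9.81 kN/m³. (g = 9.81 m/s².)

P = 2054 kW

Fr₁ = 4.732 (given).
By Bélanger, y₂/y₁ = ½[√(1 + 8Fr₁²) − 1] = ½[√180.13 − 1] = 6.211.
y₂ = 6.211 × 0.6600 = 4.099 m.
V₁ = Fr₁·√(g·y₁) = 4.732×√(9.81×0.6600) = 12.04 m/s; q = V₁·y₁ = 7.947 m²/s. V₂ = q/y₂ = 7.947/4.099 = 1.939 m/s. E₁ = y₁ + V₁²/2g = 8.049 m; E₂ = y₂ + V₂²/2g = 4.291 m. ΔE = E₁ − E₂ = 3.759 m.
Q = q·b = 7.947 × 7.01 = 55.71 m³/s. P = γ·Q·ΔE = 9.81 × 55.71 × 3.759 = 2054 kW.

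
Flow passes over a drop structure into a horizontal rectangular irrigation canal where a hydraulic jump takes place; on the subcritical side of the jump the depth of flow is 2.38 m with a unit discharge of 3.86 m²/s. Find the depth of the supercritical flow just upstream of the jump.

y₁ = 0.451 m

V₂ = q/y₂ = 3.86/2.38 = 1.62 m/s; Fr₂ = V₂/√(g·y₂) = 0.336.
Since the conjugate-depth ratio holds either way, y₁/y₂ = ½[√(1 + 8Fr₂²) − 1] = ½[√1.901 − 1] = 0.189.
y₁ = 0.189 × 2.38 = 0.451 m.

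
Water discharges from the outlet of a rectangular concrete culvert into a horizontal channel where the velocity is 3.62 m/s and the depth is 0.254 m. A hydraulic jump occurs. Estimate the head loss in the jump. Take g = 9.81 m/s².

ΔE = 0.129 m

Fr₁ = V₁/√(g·y₁) = 3.62/√(9.81×0.254) = 2.29.
By Bélanger, y₂/y₁ = ½[√(1 + 8Fr₁²) − 1] = ½[√43.07 − 1] = 2.78.
y₂ = 2.78 × 0.254 = 0.707 m.
Head loss: ΔE = (y₂ − y₁)³/(4y₁y₂) = (0.707 − 0.254)³/(4×0.254×0.707) = 0.0927/0.718 = 0.129 m.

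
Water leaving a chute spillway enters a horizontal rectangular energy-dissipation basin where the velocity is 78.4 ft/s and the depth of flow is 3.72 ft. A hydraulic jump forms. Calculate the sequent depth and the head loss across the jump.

Fr₁ = V₁/√(g·y₁) = 78.4/√(32.2×3.72) = 7.16.
Conjugate-depth relation: y₂/y₁ = ½[√(1 + 8Fr₁²) − 1] = ½[√411.5 − 1] = 9.64.
y₂ = 9.64 × 3.72 = 35.9 ft.
Head loss: ΔE = (y₂ − y₁)³/(4y₁y₂) = (35.9 − 3.72)³/(4×3.72×35.9) = 33235/534 = 62.3 ft.

y₂ = 35.9 ft; ΔE = 62.3 ft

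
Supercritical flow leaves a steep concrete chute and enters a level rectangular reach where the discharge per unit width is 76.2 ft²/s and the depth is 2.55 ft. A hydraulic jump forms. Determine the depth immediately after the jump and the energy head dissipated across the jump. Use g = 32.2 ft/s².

V₁ = q/y₁ = 76.2/2.55 = 29.9 ft/s. Fr₁ = V₁/√(g·y₁) = 29.9/√(32.2×2.55) = 3.30.
Sequent-depth ratio: y₂/y₁ = ½[√(1 + 8Fr₁²) − 1] = ½[√88.00 − 1] = 4.19.
y₂ = 4.19 × 2.55 = 10.7 ft.
Head loss: ΔE = (y₂ − y₁)³/(4y₁y₂) = (10.7 − 2.55)³/(4×2.55×10.7) = 538/109 = 4.94 ft.

y₂ = 10.7 ft; ΔE = 4.94 ft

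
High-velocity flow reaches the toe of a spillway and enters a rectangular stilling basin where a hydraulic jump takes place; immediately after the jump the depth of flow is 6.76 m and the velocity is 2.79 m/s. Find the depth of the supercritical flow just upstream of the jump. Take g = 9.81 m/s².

y₁ = 1.33 m

Fr₂ = V₂/√(g·y₂) = 2.79/√(9.81×6.76) = 0.343.
From the momentum equation (using Fr₂), y₁/y₂ = ½[√(1 + 8Fr₂²) − 1] = ½[√1.939 − 1] = 0.196.
y₁ = 0.196 × 6.76 = 1.33 m.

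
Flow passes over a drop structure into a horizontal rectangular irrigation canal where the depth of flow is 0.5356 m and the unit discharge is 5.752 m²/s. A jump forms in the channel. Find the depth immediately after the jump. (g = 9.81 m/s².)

y₂ = 3.291 m

V₁ = q/y₁ = 5.752/0.5356 = 10.74 m/s. Fr₁ = V₁/√(g·y₁) = 10.74/√(9.81×0.5356) = 4.685.
Bélanger equation: y₂/y₁ = ½[√(1 + 8Fr₁²) − 1] = ½[√176.61 − 1] = 6.145.
y₂ = 6.145 × 0.5356 = 3.291 m.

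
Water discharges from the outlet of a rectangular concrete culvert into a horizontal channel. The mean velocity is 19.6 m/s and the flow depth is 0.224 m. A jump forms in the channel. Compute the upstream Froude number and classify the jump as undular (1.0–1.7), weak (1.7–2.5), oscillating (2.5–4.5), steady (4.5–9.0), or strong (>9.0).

Fr₁ = V₁/√(g·y₁) = 19.6/√(9.81×0.224) = 13.2.
Fr₁ = 13.2 lies in the strong range.

Fr₁ = 13.2; strong jump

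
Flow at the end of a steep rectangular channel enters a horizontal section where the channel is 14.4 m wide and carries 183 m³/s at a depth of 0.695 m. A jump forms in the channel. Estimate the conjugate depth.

y₂ = 6.54 m

q = Q/b = 183/14.4 = 12.7 m²/s; V₁ = q/y₁ = 18.3 m/s. Fr₁ = V₁/√(g·y₁) = 7.00.
Bélanger equation: y₂/y₁ = ½[√(1 + 8Fr₁²) − 1] = ½[√393.3 − 1] = 9.42.
y₂ = 9.42 × 0.695 = 6.54 m.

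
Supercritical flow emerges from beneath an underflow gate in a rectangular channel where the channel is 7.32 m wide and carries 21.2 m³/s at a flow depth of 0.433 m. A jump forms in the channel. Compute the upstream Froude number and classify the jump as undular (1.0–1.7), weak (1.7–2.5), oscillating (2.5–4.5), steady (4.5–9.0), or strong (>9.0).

Fr₁ = 3.25; oscillating jump

q = Q/b = 21.2/7.32 = 2.90 m²/s; V₁ = q/y₁ = 6.69 m/s. Fr₁ = V₁/√(g·y₁) = 3.25.
Fr₁ = 3.25 lies in the oscillating range.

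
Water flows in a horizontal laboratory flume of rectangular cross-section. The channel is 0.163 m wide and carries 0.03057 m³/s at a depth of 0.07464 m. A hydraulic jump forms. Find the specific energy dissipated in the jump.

q = Q/b = 0.03057/0.163 = 0.1875 m²/s; V₁ = q/y₁ = 2.513 m/s. Fr₁ = V₁/√(g·y₁) = 2.936.
Sequent-depth ratio: y₂/y₁ = ½[√(1 + 8Fr₁²) − 1] = ½[√69.980 − 1] = 3.683.
y₂ = 3.683 × 0.07464 = 0.2749 m.
Head loss: ΔE = (y₂ − y₁)³/(4y₁y₂) = (0.2749 − 0.07464)³/(4×0.07464×0.2749) = 0.008028/0.08207 = 0.09783 m.

ΔE = 0.09783 m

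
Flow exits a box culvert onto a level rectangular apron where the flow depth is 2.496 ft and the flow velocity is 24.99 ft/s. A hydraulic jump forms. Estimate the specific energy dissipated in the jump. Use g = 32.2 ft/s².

Fr₁ = V₁/√(g·y₁) = 24.99/√(32.2×2.496) = 2.788.
Sequent-depth ratio: y₂/y₁ = ½[√(1 + 8Fr₁²) − 1] = ½[√63.162 − 1] = 3.474.
y₂ = 3.474 × 2.496 = 8.670 ft.
Head loss: ΔE = (y₂ − y₁)³/(4y₁y₂) = (8.670 − 2.496)³/(4×2.496×8.670) = 235.4/86.57 = 2.719 ft.

ΔE = 2.719 ft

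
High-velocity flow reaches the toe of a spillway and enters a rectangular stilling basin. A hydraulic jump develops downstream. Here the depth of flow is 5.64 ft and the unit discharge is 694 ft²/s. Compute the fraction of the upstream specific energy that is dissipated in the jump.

ΔE/E₁ = 0.703 (70.3%)

V₁ = q/y₁ = 694/5.64 = 123 ft/s. Fr₁ = V₁/√(g·y₁) = 123/√(32.2×5.64) = 9.13.
Conjugate-depth relation: y₂/y₁ = ½[√(1 + 8Fr₁²) − 1] = ½[√668.0 − 1] = 12.4.
y₂ = 12.4 × 5.64 = 70.1 ft.
E₁ = y₁ + V₁²/2g = 241 ft. ΔE = (y₂ − y₁)³/(4y₁y₂) = 169 ft. ΔE/E₁ = 169/241 = 0.703.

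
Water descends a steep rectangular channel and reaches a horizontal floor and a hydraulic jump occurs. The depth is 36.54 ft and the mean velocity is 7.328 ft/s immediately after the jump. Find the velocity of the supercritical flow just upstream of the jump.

Fr₂ = V₂/√(g·y₂) = 7.328/√(32.2×36.54) = 0.2136.
From the momentum equation (using Fr₂), y₁/y₂ = ½[√(1 + 8Fr₂²) − 1] = ½[√1.3651 − 1] = 0.08419.
y₁ = 0.08419 × 36.54 = 3.076 ft.
V₁ = q/y₁ = 267.8/3.076 = 87.04 ft/s.

V₁ = 87.04 ft/s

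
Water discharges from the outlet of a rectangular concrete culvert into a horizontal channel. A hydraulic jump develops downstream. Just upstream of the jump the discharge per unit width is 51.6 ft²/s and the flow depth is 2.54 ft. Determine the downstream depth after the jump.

y₂ = 6.90 ft

V₁ = q/y₁ = 51.6/2.54 = 20.3 ft/s. Fr₁ = V₁/√(g·y₁) = 20.3/√(32.2×2.54) = 2.25.
Bélanger equation: y₂/y₁ = ½[√(1 + 8Fr₁²) − 1] = ½[√41.37 − 1] = 2.72.
y₂ = 2.72 × 2.54 = 6.90 ft.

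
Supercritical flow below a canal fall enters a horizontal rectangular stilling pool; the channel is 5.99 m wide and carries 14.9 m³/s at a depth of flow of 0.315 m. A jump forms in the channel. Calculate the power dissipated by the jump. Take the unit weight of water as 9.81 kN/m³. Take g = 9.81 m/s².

P = 227 kW

q = Q/b = 14.9/5.99 = 2.49 m²/s; V₁ = q/y₁ = 7.90 m/s. Fr₁ = V₁/√(g·y₁) = 4.49.
Sequent-depth ratio: y₂/y₁ = ½[√(1 + 8Fr₁²) − 1] = ½[√162.4 − 1] = 5.87.
y₂ = 5.87 × 0.315 = 1.85 m.
Head loss: ΔE = (y₂ − y₁)³/(4y₁y₂) = (1.85 − 0.315)³/(4×0.315×1.85) = 3.62/2.33 = 1.55 m.
P = γ·Q·ΔE = 9.81 × 14.9 × 1.55 = 227 kW.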